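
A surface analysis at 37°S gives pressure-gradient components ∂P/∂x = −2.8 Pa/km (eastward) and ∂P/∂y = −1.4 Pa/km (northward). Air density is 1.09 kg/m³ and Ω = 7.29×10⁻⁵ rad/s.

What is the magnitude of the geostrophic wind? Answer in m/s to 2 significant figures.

Coriolis parameter at 37°S:
f = 2Ω sin φ = 2 × 7.29×10⁻⁵ × sin 37° = 8.77×10⁻⁵ s⁻¹
In the Southern Hemisphere f is negative: f = −8.77×10⁻⁵ s⁻¹.
Component geostrophic relations (x east, y north):
u_g = −(1/(fρ)) ∂P/∂y,  v_g = (1/(fρ)) ∂P/∂x
u_g = −(−1.4×10⁻³)/(−8.77×10⁻⁵ × 1.09) = −14.6 m/s;  v_g = (−2.8×10⁻³)/(−8.77×10⁻⁵ × 1.09) = 29.3 m/s
|V_g| = √(u_g² + v_g²) = 32.7 m/s

33 m/s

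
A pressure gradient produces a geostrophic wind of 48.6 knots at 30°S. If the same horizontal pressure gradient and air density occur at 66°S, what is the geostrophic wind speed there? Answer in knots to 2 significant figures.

With the same pressure gradient and density, V_g ∝ 1/f ∝ 1/sin φ.
V₂ = V₁ · sin φ₁ / sin φ₂ = 48.6 × sin 30° / sin 66°
V₂ = 48.6 × 0.5000/0.9135 = 27 knots

27 knots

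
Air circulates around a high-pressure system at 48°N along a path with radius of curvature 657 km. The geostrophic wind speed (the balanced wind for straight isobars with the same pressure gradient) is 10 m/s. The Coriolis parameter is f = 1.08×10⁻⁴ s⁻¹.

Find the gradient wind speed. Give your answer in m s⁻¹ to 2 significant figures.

12 m s⁻¹

Around a high, pressure-gradient force acts outward with centrifugal, so Coriolis balances both:
fV = (1/ρ)|∂P/∂n| + V²/R  →  V² − fR·V + fR·V_g = 0
With fR = 1.08×10⁻⁴ × 657×10³ m = 71.0 m/s:
V = [fR − √((fR)² − 4 fR V_g)]/2 = [71.0 − √(71.0² − 4×71.0×10)]/2 = 12 m/s
Supergeostrophic (V > V_g = 10 m/s), as expected around a high.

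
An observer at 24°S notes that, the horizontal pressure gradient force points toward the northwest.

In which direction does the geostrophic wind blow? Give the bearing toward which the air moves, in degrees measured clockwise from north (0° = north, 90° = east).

225°

The pressure-gradient force points toward the northwest (bearing 315°).
Geostrophic balance: in the Southern Hemisphere the Coriolis force deflects motion to the left, so the geostrophic wind blows 90° to the left of the pressure-gradient force (low pressure on the right).
Rotating 315° by 90° counterclockwise gives 225° — the wind blows toward the southwest.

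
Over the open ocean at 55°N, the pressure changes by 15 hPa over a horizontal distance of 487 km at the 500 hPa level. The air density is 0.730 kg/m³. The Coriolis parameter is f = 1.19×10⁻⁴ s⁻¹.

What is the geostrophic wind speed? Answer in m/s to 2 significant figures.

Pressure gradient: |∂P/∂n| = 1500 Pa / 487000 m = 3.08×10⁻³ Pa/m
Geostrophic balance (pressure-gradient force = Coriolis force):
V_g = (1/(fρ)) |∂P/∂n| = 3.08×10⁻³ / (1.19×10⁻⁴ × 0.730) = 35.5 m/s

35 m/s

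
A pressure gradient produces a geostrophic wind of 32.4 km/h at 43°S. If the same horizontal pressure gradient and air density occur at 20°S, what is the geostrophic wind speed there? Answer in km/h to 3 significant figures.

64.6 km/h

With the same pressure gradient and density, V_g ∝ 1/f ∝ 1/sin φ.
V₂ = V₁ · sin φ₁ / sin φ₂ = 32.4 × sin 43° / sin 20°
V₂ = 32.4 × 0.6820/0.3420 = 64.6 km/h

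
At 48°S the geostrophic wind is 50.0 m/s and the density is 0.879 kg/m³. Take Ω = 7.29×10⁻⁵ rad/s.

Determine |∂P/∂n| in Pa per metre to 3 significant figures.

Coriolis parameter at 48°S:
f = 2Ω sin φ = 2 × 7.29×10⁻⁵ × sin 48° = 1.08×10⁻⁴ s⁻¹
Geostrophic balance rearranged: |∂P/∂n| = f ρ V_g
|∂P/∂n| = 1.08×10⁻⁴ × 0.879 × 50.0 = 4.76×10⁻³ Pa/m

4.76×10⁻³ Pa/m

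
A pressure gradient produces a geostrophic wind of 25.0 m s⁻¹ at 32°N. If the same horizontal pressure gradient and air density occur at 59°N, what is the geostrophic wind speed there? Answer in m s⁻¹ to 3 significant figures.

15.5 m s⁻¹

With the same pressure gradient and density, V_g ∝ 1/f ∝ 1/sin φ.
V₂ = V₁ · sin φ₁ / sin φ₂ = 25.0 × sin 32° / sin 59°
V₂ = 25.0 × 0.5299/0.8572 = 15.5 m s⁻¹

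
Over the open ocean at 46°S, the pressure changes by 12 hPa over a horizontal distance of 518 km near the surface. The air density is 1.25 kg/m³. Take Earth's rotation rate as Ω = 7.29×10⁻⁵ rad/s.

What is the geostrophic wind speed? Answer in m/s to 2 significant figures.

Coriolis parameter at 46°S:
f = 2Ω sin φ = 2 × 7.29×10⁻⁵ × sin 46° = 1.05×10⁻⁴ s⁻¹
Pressure gradient: |∂P/∂n| = 1200 Pa / 518000 m = 2.32×10⁻³ Pa/m
Geostrophic balance (pressure-gradient force = Coriolis force):
V_g = (1/(fρ)) |∂P/∂n| = 2.32×10⁻³ / (1.05×10⁻⁴ × 1.25) = 17.7 m/s

18 m/s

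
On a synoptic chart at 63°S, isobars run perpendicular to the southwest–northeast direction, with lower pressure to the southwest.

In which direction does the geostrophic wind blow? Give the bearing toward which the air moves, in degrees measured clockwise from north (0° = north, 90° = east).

The pressure-gradient force points toward the southwest (bearing 225°).
Geostrophic balance: in the Southern Hemisphere the Coriolis force deflects motion to the left, so the geostrophic wind blows 90° to the left of the pressure-gradient force (low pressure on the right).
Rotating 225° by 90° counterclockwise gives 135° — the wind blows toward the southeast.

135°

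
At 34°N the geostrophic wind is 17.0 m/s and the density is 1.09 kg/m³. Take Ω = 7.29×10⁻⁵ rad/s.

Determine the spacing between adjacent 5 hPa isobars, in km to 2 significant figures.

330 km

Coriolis parameter at 34°N:
f = 2Ω sin φ = 2 × 7.29×10⁻⁵ × sin 34° = 8.15×10⁻⁵ s⁻¹
Geostrophic balance rearranged: |∂P/∂n| = f ρ V_g
|∂P/∂n| = 8.15×10⁻⁵ × 1.09 × 17.0 = 1.51×10⁻³ Pa/m
Isobar spacing: Δn = ΔP/|∂P/∂n| = 500 Pa / 1.51×10⁻³ Pa/m = 330960 m ≈ 330 km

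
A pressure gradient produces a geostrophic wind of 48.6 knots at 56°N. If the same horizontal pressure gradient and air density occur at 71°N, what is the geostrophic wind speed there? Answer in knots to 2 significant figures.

With the same pressure gradient and density, V_g ∝ 1/f ∝ 1/sin φ.
V₂ = V₁ · sin φ₁ / sin φ₂ = 48.6 × sin 56° / sin 71°
V₂ = 48.6 × 0.8290/0.9455 = 43 knots

43 knots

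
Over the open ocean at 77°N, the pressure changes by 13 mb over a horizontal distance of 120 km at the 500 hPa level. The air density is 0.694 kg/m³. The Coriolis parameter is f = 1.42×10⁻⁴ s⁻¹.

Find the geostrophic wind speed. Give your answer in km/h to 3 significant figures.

Pressure gradient: |∂P/∂n| = 1300 Pa / 120000 m = 1.08×10⁻² Pa/m
Geostrophic balance (pressure-gradient force = Coriolis force):
V_g = (1/(fρ)) |∂P/∂n| = 1.08×10⁻² / (1.42×10⁻⁴ × 0.694) = 110 m/s
Converting: 110 m/s × 3.6 = 396 km/h

396 km/h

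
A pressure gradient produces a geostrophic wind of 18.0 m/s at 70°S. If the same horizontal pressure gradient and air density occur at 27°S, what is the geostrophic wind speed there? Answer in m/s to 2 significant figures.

37 m/s

With the same pressure gradient and density, V_g ∝ 1/f ∝ 1/sin φ.
V₂ = V₁ · sin φ₁ / sin φ₂ = 18.0 × sin 70° / sin 27°
V₂ = 18.0 × 0.9397/0.4540 = 37 m/s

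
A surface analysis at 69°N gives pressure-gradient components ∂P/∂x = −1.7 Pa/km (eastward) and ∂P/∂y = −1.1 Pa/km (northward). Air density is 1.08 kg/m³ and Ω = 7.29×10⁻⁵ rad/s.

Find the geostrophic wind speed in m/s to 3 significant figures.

Coriolis parameter at 69°N:
f = 2Ω sin φ = 2 × 7.29×10⁻⁵ × sin 69° = 1.36×10⁻⁴ s⁻¹
Component geostrophic relations (x east, y north):
u_g = −(1/(fρ)) ∂P/∂y,  v_g = (1/(fρ)) ∂P/∂x
u_g = −(−1.1×10⁻³)/(1.36×10⁻⁴ × 1.08) = 7.48 m/s;  v_g = (−1.7×10⁻³)/(1.36×10⁻⁴ × 1.08) = −11.6 m/s
|V_g| = √(u_g² + v_g²) = 13.8 m/s

13.8 m/s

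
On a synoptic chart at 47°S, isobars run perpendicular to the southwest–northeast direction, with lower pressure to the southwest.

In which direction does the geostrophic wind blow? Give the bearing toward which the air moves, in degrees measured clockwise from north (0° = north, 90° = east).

135°

The pressure-gradient force points toward the southwest (bearing 225°).
Geostrophic balance: in the Southern Hemisphere the Coriolis force deflects motion to the left, so the geostrophic wind blows 90° to the left of the pressure-gradient force (low pressure on the right).
Rotating 225° by 90° counterclockwise gives 135° — the wind blows toward the southeast.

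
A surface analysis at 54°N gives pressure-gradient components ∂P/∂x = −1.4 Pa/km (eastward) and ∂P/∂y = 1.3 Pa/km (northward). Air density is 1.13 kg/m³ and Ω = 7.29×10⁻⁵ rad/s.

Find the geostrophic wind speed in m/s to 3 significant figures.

Coriolis parameter at 54°N:
f = 2Ω sin φ = 2 × 7.29×10⁻⁵ × sin 54° = 1.18×10⁻⁴ s⁻¹
Component geostrophic relations (x east, y north):
u_g = −(1/(fρ)) ∂P/∂y,  v_g = (1/(fρ)) ∂P/∂x
u_g = −(1.3×10⁻³)/(1.18×10⁻⁴ × 1.13) = −9.75 m/s;  v_g = (−1.4×10⁻³)/(1.18×10⁻⁴ × 1.13) = −10.5 m/s
|V_g| = √(u_g² + v_g²) = 14.3 m/s

14.3 m/s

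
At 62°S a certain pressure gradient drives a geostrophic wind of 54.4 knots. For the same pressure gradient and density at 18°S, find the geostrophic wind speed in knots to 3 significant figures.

With the same pressure gradient and density, V_g ∝ 1/f ∝ 1/sin φ.
V₂ = V₁ · sin φ₁ / sin φ₂ = 54.4 × sin 62° / sin 18°
V₂ = 54.4 × 0.8829/0.3090 = 155 knots

155 knots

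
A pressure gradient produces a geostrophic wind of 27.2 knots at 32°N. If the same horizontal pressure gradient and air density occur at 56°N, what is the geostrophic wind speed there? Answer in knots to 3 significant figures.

17.4 knots

With the same pressure gradient and density, V_g ∝ 1/f ∝ 1/sin φ.
V₂ = V₁ · sin φ₁ / sin φ₂ = 27.2 × sin 32° / sin 56°
V₂ = 27.2 × 0.5299/0.8290 = 17.4 knots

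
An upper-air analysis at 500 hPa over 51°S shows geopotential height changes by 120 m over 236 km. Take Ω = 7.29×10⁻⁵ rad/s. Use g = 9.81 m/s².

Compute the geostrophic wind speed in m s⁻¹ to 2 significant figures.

44 m s⁻¹

Coriolis parameter at 51°S:
f = 2Ω sin φ = 2 × 7.29×10⁻⁵ × sin 51° = 1.13×10⁻⁴ s⁻¹
Height gradient: |∂Z/∂n| = 120 m / 236000 m = 5.08×10⁻⁴
On a pressure surface, geostrophic balance gives V_g = (g/f)|∂Z/∂n|:
V_g = 9.81 × 5.08×10⁻⁴ / 1.13×10⁻⁴ = 44.0 m/s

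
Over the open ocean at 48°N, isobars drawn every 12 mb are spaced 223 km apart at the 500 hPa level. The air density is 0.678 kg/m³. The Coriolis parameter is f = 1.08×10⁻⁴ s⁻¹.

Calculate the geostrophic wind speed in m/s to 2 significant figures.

73 m/s

Pressure gradient: |∂P/∂n| = 1200 Pa / 223000 m = 5.38×10⁻³ Pa/m
Geostrophic balance (pressure-gradient force = Coriolis force):
V_g = (1/(fρ)) |∂P/∂n| = 5.38×10⁻³ / (1.08×10⁻⁴ × 0.678) = 73.5 m/s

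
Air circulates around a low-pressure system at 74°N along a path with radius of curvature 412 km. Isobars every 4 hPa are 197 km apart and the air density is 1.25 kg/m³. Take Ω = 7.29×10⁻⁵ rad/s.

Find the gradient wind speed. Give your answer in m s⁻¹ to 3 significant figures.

Coriolis parameter at 74°N:
f = 2Ω sin φ = 2 × 7.29×10⁻⁵ × sin 74° = 1.40×10⁻⁴ s⁻¹
Pressure gradient: |∂P/∂n| = 400 Pa / 197000 m = 2.03×10⁻³ Pa/m
Geostrophic speed: V_g = |∂P/∂n|/(fρ) = 2.03×10⁻³/(1.40×10⁻⁴ × 1.25) = 11.6 m/s
Around a low, centrifugal force acts outward with Coriolis, so pressure-gradient force balances both:
(1/ρ)|∂P/∂n| = fV + V²/R  →  V² + fR·V − fR·V_g = 0
With fR = 1.40×10⁻⁴ × 412×10³ m = 57.7 m/s:
V = [−fR + √((fR)² + 4 fR V_g)]/2 = [−57.7 + √(57.7² + 4×57.7×11.6)]/2 = 9.89 m/s
Subgeostrophic (V < V_g = 11.6 m/s), as expected around a low.

9.89 m s⁻¹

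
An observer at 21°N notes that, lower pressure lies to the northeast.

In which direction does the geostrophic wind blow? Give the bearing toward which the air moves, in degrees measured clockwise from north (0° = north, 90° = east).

The pressure-gradient force points toward the northeast (bearing 045°).
Geostrophic balance: in the Northern Hemisphere the Coriolis force deflects motion to the right, so the geostrophic wind blows 90° to the right of the pressure-gradient force (low pressure on the left).
Rotating 045° by 90° clockwise gives 135° — the wind blows toward the southeast.

135°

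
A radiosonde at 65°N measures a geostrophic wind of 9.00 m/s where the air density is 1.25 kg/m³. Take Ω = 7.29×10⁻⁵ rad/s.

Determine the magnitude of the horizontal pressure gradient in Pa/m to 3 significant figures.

1.49×10⁻³ Pa/m

Coriolis parameter at 65°N:
f = 2Ω sin φ = 2 × 7.29×10⁻⁵ × sin 65° = 1.32×10⁻⁴ s⁻¹
Geostrophic balance rearranged: |∂P/∂n| = f ρ V_g
|∂P/∂n| = 1.32×10⁻⁴ × 1.25 × 9.00 = 1.49×10⁻³ Pa/m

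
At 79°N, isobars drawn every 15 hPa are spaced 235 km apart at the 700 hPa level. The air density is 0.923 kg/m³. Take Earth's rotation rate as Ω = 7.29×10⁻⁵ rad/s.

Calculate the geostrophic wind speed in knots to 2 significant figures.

94 knots

Coriolis parameter at 79°N:
f = 2Ω sin φ = 2 × 7.29×10⁻⁵ × sin 79° = 1.43×10⁻⁴ s⁻¹
Pressure gradient: |∂P/∂n| = 1500 Pa / 235000 m = 6.38×10⁻³ Pa/m
Geostrophic balance (pressure-gradient force = Coriolis force):
V_g = (1/(fρ)) |∂P/∂n| = 6.38×10⁻³ / (1.43×10⁻⁴ × 0.923) = 48.3 m/s
Converting: 48.3 m/s × 1.944 = 94 knots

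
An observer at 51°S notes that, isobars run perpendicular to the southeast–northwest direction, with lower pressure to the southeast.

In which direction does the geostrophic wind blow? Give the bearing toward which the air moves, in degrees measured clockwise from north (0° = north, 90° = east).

045°

The pressure-gradient force points toward the southeast (bearing 135°).
Geostrophic balance: in the Southern Hemisphere the Coriolis force deflects motion to the left, so the geostrophic wind blows 90° to the left of the pressure-gradient force (low pressure on the right).
Rotating 135° by 90° counterclockwise gives 045° — the wind blows toward the northeast.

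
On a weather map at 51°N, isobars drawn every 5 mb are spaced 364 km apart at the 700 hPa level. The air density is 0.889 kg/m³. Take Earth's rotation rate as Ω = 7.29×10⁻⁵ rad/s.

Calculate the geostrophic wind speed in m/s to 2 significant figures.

Coriolis parameter at 51°N:
f = 2Ω sin φ = 2 × 7.29×10⁻⁵ × sin 51° = 1.13×10⁻⁴ s⁻¹
Pressure gradient: |∂P/∂n| = 500 Pa / 364000 m = 1.37×10⁻³ Pa/m
Geostrophic balance (pressure-gradient force = Coriolis force):
V_g = (1/(fρ)) |∂P/∂n| = 1.37×10⁻³ / (1.13×10⁻⁴ × 0.889) = 13.6 m/s

14 m/s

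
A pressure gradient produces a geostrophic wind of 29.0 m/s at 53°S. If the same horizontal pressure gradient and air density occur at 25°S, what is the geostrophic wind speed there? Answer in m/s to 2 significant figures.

With the same pressure gradient and density, V_g ∝ 1/f ∝ 1/sin φ.
V₂ = V₁ · sin φ₁ / sin φ₂ = 29.0 × sin 53° / sin 25°
V₂ = 29.0 × 0.7986/0.4226 = 55 m/s

55 m/s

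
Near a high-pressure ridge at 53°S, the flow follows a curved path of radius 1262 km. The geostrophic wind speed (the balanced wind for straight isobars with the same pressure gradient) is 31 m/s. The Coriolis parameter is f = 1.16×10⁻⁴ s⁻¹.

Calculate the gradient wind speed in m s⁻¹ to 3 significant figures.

44.6 m s⁻¹

Around a high, pressure-gradient force acts outward with centrifugal, so Coriolis balances both:
fV = (1/ρ)|∂P/∂n| + V²/R  →  V² − fR·V + fR·V_g = 0
With fR = 1.16×10⁻⁴ × 1262×10³ m = 146 m/s:
V = [fR − √((fR)² − 4 fR V_g)]/2 = [146 − √(146² − 4×146×31)]/2 = 44.6 m/s
Supergeostrophic (V > V_g = 31 m/s), as expected around a high.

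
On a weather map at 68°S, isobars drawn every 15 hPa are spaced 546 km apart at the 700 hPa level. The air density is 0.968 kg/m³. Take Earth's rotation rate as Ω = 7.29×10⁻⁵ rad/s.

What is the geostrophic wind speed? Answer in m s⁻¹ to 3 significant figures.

Coriolis parameter at 68°S:
f = 2Ω sin φ = 2 × 7.29×10⁻⁵ × sin 68° = 1.35×10⁻⁴ s⁻¹
Pressure gradient: |∂P/∂n| = 1500 Pa / 546000 m = 2.75×10⁻³ Pa/m
Geostrophic balance (pressure-gradient force = Coriolis force):
V_g = (1/(fρ)) |∂P/∂n| = 2.75×10⁻³ / (1.35×10⁻⁴ × 0.968) = 21.0 m/s

21.0 m s⁻¹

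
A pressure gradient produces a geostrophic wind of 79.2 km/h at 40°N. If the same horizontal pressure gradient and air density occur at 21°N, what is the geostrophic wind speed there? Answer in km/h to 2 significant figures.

140 km/h

With the same pressure gradient and density, V_g ∝ 1/f ∝ 1/sin φ.
V₂ = V₁ · sin φ₁ / sin φ₂ = 79.2 × sin 40° / sin 21°
V₂ = 79.2 × 0.6428/0.3584 = 140 km/h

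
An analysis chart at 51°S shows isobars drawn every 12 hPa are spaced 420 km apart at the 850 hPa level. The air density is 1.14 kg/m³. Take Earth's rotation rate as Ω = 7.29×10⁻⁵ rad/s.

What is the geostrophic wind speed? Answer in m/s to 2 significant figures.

Coriolis parameter at 51°S:
f = 2Ω sin φ = 2 × 7.29×10⁻⁵ × sin 51° = 1.13×10⁻⁴ s⁻¹
Pressure gradient: |∂P/∂n| = 1200 Pa / 420000 m = 2.86×10⁻³ Pa/m
Geostrophic balance (pressure-gradient force = Coriolis force):
V_g = (1/(fρ)) |∂P/∂n| = 2.86×10⁻³ / (1.13×10⁻⁴ × 1.14) = 22.1 m/s

22 m/s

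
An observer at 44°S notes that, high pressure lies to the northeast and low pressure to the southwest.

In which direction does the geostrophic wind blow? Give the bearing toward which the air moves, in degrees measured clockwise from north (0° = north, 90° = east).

The pressure-gradient force points toward the southwest (bearing 225°).
Geostrophic balance: in the Southern Hemisphere the Coriolis force deflects motion to the left, so the geostrophic wind blows 90° to the left of the pressure-gradient force (low pressure on the right).
Rotating 225° by 90° counterclockwise gives 135° — the wind blows toward the southeast.

135°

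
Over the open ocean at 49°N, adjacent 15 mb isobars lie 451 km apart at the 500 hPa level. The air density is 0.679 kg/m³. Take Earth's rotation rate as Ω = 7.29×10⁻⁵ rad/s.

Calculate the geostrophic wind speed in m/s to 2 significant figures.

45 m/s

Coriolis parameter at 49°N:
f = 2Ω sin φ = 2 × 7.29×10⁻⁵ × sin 49° = 1.10×10⁻⁴ s⁻¹
Pressure gradient: |∂P/∂n| = 1500 Pa / 451000 m = 3.33×10⁻³ Pa/m
Geostrophic balance (pressure-gradient force = Coriolis force):
V_g = (1/(fρ)) |∂P/∂n| = 3.33×10⁻³ / (1.10×10⁻⁴ × 0.679) = 44.5 m/s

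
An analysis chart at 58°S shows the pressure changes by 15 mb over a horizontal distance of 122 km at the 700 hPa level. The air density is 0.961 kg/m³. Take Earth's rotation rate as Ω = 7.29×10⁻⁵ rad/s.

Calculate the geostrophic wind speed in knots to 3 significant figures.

201 knots

Coriolis parameter at 58°S:
f = 2Ω sin φ = 2 × 7.29×10⁻⁵ × sin 58° = 1.24×10⁻⁴ s⁻¹
Pressure gradient: |∂P/∂n| = 1500 Pa / 122000 m = 1.23×10⁻² Pa/m
Geostrophic balance (pressure-gradient force = Coriolis force):
V_g = (1/(fρ)) |∂P/∂n| = 1.23×10⁻² / (1.24×10⁻⁴ × 0.961) = 103 m/s
Converting: 103 m/s × 1.944 = 201 knots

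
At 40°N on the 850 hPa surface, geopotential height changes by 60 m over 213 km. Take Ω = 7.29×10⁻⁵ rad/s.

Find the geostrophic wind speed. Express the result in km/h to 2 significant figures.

Coriolis parameter at 40°N:
f = 2Ω sin φ = 2 × 7.29×10⁻⁵ × sin 40° = 9.37×10⁻⁵ s⁻¹
Height gradient: |∂Z/∂n| = 60 m / 213000 m = 2.82×10⁻⁴
On a pressure surface, geostrophic balance gives V_g = (g/f)|∂Z/∂n|:
V_g = 9.81 × 2.82×10⁻⁴ / 9.37×10⁻⁵ = 29.5 m/s
Converting: 29.5 m/s × 3.6 = 110 km/h

110 km/h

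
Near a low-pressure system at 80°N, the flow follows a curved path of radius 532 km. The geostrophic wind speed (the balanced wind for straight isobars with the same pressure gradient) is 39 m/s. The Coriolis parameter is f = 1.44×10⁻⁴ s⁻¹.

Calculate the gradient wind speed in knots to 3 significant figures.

Around a low, centrifugal force acts outward with Coriolis, so pressure-gradient force balances both:
(1/ρ)|∂P/∂n| = fV + V²/R  →  V² + fR·V − fR·V_g = 0
With fR = 1.44×10⁻⁴ × 532×10³ m = 76.6 m/s:
V = [−fR + √((fR)² + 4 fR V_g)]/2 = [−76.6 + √(76.6² + 4×76.6×39)]/2 = 28.4 m/s
Subgeostrophic (V < V_g = 39 m/s), as expected around a low.
Converting: 28.4 m/s × 1.944 = 55.3 knots

55.3 knots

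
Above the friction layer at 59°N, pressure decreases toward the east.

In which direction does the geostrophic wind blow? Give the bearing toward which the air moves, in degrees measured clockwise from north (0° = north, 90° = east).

The pressure-gradient force points toward the east (bearing 090°).
Geostrophic balance: in the Northern Hemisphere the Coriolis force deflects motion to the right, so the geostrophic wind blows 90° to the right of the pressure-gradient force (low pressure on the left).
Rotating 090° by 90° clockwise gives 180° — the wind blows toward the south.

180°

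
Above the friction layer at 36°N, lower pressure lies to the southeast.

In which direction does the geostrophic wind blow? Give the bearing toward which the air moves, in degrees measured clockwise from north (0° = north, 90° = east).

The pressure-gradient force points toward the southeast (bearing 135°).
Geostrophic balance: in the Northern Hemisphere the Coriolis force deflects motion to the right, so the geostrophic wind blows 90° to the right of the pressure-gradient force (low pressure on the left).
Rotating 135° by 90° clockwise gives 225° — the wind blows toward the southwest.

225°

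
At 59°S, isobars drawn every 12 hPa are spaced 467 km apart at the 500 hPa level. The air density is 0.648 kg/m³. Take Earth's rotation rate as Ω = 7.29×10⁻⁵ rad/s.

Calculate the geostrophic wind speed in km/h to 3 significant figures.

Coriolis parameter at 59°S:
f = 2Ω sin φ = 2 × 7.29×10⁻⁵ × sin 59° = 1.25×10⁻⁴ s⁻¹
Pressure gradient: |∂P/∂n| = 1200 Pa / 467000 m = 2.57×10⁻³ Pa/m
Geostrophic balance (pressure-gradient force = Coriolis force):
V_g = (1/(fρ)) |∂P/∂n| = 2.57×10⁻³ / (1.25×10⁻⁴ × 0.648) = 31.7 m/s
Converting: 31.7 m/s × 3.6 = 114 km/h

114 km/h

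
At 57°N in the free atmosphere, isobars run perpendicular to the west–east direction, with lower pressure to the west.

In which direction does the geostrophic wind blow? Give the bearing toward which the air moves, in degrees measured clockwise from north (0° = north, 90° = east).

000°

The pressure-gradient force points toward the west (bearing 270°).
Geostrophic balance: in the Northern Hemisphere the Coriolis force deflects motion to the right, so the geostrophic wind blows 90° to the right of the pressure-gradient force (low pressure on the left).
Rotating 270° by 90° clockwise gives 000° — the wind blows toward the north.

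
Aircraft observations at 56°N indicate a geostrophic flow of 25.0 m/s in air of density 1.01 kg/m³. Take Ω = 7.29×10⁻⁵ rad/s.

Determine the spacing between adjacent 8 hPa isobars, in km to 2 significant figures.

260 km

Coriolis parameter at 56°N:
f = 2Ω sin φ = 2 × 7.29×10⁻⁵ × sin 56° = 1.21×10⁻⁴ s⁻¹
Geostrophic balance rearranged: |∂P/∂n| = f ρ V_g
|∂P/∂n| = 1.21×10⁻⁴ × 1.01 × 25.0 = 3.05×10⁻³ Pa/m
Isobar spacing: Δn = ΔP/|∂P/∂n| = 800 Pa / 3.05×10⁻³ Pa/m = 262118 m ≈ 260 km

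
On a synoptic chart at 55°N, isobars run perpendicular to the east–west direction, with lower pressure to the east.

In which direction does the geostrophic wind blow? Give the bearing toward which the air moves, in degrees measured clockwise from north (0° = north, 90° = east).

The pressure-gradient force points toward the east (bearing 090°).
Geostrophic balance: in the Northern Hemisphere the Coriolis force deflects motion to the right, so the geostrophic wind blows 90° to the right of the pressure-gradient force (low pressure on the left).
Rotating 090° by 90° clockwise gives 180° — the wind blows toward the south.

180°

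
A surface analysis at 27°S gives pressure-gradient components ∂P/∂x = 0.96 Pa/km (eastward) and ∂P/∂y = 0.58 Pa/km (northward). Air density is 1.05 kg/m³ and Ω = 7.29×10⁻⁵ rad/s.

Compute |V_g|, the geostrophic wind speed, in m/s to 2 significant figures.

16 m/s

Coriolis parameter at 27°S:
f = 2Ω sin φ = 2 × 7.29×10⁻⁵ × sin 27° = 6.62×10⁻⁵ s⁻¹
In the Southern Hemisphere f is negative: f = −6.62×10⁻⁵ s⁻¹.
Component geostrophic relations (x east, y north):
u_g = −(1/(fρ)) ∂P/∂y,  v_g = (1/(fρ)) ∂P/∂x
u_g = −(0.58×10⁻³)/(−6.62×10⁻⁵ × 1.05) = 8.35 m/s;  v_g = (0.96×10⁻³)/(−6.62×10⁻⁵ × 1.05) = −13.8 m/s
|V_g| = √(u_g² + v_g²) = 16.1 m/s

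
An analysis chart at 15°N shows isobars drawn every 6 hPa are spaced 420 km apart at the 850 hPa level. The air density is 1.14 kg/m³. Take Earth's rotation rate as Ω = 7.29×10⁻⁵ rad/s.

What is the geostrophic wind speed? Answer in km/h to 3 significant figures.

Coriolis parameter at 15°N:
f = 2Ω sin φ = 2 × 7.29×10⁻⁵ × sin 15° = 3.77×10⁻⁵ s⁻¹
Pressure gradient: |∂P/∂n| = 600 Pa / 420000 m = 1.43×10⁻³ Pa/m
Geostrophic balance (pressure-gradient force = Coriolis force):
V_g = (1/(fρ)) |∂P/∂n| = 1.43×10⁻³ / (3.77×10⁻⁵ × 1.14) = 33.2 m/s
Converting: 33.2 m/s × 3.6 = 120 km/h

120 km/h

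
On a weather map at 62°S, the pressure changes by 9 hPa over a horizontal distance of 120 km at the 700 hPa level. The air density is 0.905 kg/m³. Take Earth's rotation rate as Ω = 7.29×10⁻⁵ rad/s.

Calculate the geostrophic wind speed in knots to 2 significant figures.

130 knots

Coriolis parameter at 62°S:
f = 2Ω sin φ = 2 × 7.29×10⁻⁵ × sin 62° = 1.29×10⁻⁴ s⁻¹
Pressure gradient: |∂P/∂n| = 900 Pa / 120000 m = 7.50×10⁻³ Pa/m
Geostrophic balance (pressure-gradient force = Coriolis force):
V_g = (1/(fρ)) |∂P/∂n| = 7.50×10⁻³ / (1.29×10⁻⁴ × 0.905) = 64.4 m/s
Converting: 64.4 m/s × 1.944 = 130 knots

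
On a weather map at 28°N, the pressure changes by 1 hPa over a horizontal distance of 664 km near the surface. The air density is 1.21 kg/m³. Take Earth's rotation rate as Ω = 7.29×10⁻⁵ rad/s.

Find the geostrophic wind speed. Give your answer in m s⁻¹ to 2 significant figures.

1.8 m s⁻¹

Coriolis parameter at 28°N:
f = 2Ω sin φ = 2 × 7.29×10⁻⁵ × sin 28° = 6.84×10⁻⁵ s⁻¹
Pressure gradient: |∂P/∂n| = 100 Pa / 664000 m = 1.51×10⁻⁴ Pa/m
Geostrophic balance (pressure-gradient force = Coriolis force):
V_g = (1/(fρ)) |∂P/∂n| = 1.51×10⁻⁴ / (6.84×10⁻⁵ × 1.21) = 1.82 m/s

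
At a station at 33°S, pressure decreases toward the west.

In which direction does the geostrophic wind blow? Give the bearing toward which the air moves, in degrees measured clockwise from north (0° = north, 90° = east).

180°

The pressure-gradient force points toward the west (bearing 270°).
Geostrophic balance: in the Southern Hemisphere the Coriolis force deflects motion to the left, so the geostrophic wind blows 90° to the left of the pressure-gradient force (low pressure on the right).
Rotating 270° by 90° counterclockwise gives 180° — the wind blows toward the south.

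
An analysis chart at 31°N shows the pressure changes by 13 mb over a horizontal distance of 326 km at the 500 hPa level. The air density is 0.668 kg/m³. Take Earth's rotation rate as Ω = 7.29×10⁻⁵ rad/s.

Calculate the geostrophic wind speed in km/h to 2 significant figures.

290 km/h

Coriolis parameter at 31°N:
f = 2Ω sin φ = 2 × 7.29×10⁻⁵ × sin 31° = 7.51×10⁻⁵ s⁻¹
Pressure gradient: |∂P/∂n| = 1300 Pa / 326000 m = 3.99×10⁻³ Pa/m
Geostrophic balance (pressure-gradient force = Coriolis force):
V_g = (1/(fρ)) |∂P/∂n| = 3.99×10⁻³ / (7.51×10⁻⁵ × 0.668) = 79.5 m/s
Converting: 79.5 m/s × 3.6 = 290 km/h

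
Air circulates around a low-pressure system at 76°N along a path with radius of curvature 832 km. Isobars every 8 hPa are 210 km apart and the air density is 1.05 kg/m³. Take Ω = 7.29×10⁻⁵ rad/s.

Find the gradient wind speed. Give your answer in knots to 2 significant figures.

Coriolis parameter at 76°N:
f = 2Ω sin φ = 2 × 7.29×10⁻⁵ × sin 76° = 1.41×10⁻⁴ s⁻¹
Pressure gradient: |∂P/∂n| = 800 Pa / 210000 m = 3.81×10⁻³ Pa/m
Geostrophic speed: V_g = |∂P/∂n|/(fρ) = 3.81×10⁻³/(1.41×10⁻⁴ × 1.05) = 25.6 m/s
Around a low, centrifugal force acts outward with Coriolis, so pressure-gradient force balances both:
(1/ρ)|∂P/∂n| = fV + V²/R  →  V² + fR·V − fR·V_g = 0
With fR = 1.41×10⁻⁴ × 832×10³ m = 118 m/s:
V = [−fR + √((fR)² + 4 fR V_g)]/2 = [−118 + √(118² + 4×118×25.6)]/2 = 21.7 m/s
Subgeostrophic (V < V_g = 25.6 m/s), as expected around a low.
Converting: 21.7 m/s × 1.944 = 42 knots

42 knots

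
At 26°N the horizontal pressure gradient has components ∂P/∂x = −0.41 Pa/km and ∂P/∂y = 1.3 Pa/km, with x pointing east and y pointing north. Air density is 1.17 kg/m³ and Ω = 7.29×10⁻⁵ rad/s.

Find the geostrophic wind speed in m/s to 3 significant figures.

Coriolis parameter at 26°N:
f = 2Ω sin φ = 2 × 7.29×10⁻⁵ × sin 26° = 6.39×10⁻⁵ s⁻¹
Component geostrophic relations (x east, y north):
u_g = −(1/(fρ)) ∂P/∂y,  v_g = (1/(fρ)) ∂P/∂x
u_g = −(1.3×10⁻³)/(6.39×10⁻⁵ × 1.17) = −17.4 m/s;  v_g = (−0.41×10⁻³)/(6.39×10⁻⁵ × 1.17) = −5.48 m/s
|V_g| = √(u_g² + v_g²) = 18.2 m/s

18.2 m/s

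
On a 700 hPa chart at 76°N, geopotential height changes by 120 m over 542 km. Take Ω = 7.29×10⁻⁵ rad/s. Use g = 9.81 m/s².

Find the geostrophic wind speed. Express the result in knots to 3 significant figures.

Coriolis parameter at 76°N:
f = 2Ω sin φ = 2 × 7.29×10⁻⁵ × sin 76° = 1.41×10⁻⁴ s⁻¹
Height gradient: |∂Z/∂n| = 120 m / 542000 m = 2.21×10⁻⁴
On a pressure surface, geostrophic balance gives V_g = (g/f)|∂Z/∂n|:
V_g = 9.81 × 2.21×10⁻⁴ / 1.41×10⁻⁴ = 15.4 m/s
Converting: 15.4 m/s × 1.944 = 29.8 knots

29.8 knots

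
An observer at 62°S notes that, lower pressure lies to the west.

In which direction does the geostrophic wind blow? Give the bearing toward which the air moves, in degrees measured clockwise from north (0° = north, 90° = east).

The pressure-gradient force points toward the west (bearing 270°).
Geostrophic balance: in the Southern Hemisphere the Coriolis force deflects motion to the left, so the geostrophic wind blows 90° to the left of the pressure-gradient force (low pressure on the right).
Rotating 270° by 90° counterclockwise gives 180° — the wind blows toward the south.

180°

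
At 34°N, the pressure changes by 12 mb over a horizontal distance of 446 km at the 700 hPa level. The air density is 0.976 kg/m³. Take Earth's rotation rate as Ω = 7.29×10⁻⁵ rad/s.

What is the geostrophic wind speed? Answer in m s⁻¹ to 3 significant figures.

33.8 m s⁻¹

Coriolis parameter at 34°N:
f = 2Ω sin φ = 2 × 7.29×10⁻⁵ × sin 34° = 8.15×10⁻⁵ s⁻¹
Pressure gradient: |∂P/∂n| = 1200 Pa / 446000 m = 2.69×10⁻³ Pa/m
Geostrophic balance (pressure-gradient force = Coriolis force):
V_g = (1/(fρ)) |∂P/∂n| = 2.69×10⁻³ / (8.15×10⁻⁵ × 0.976) = 33.8 m/s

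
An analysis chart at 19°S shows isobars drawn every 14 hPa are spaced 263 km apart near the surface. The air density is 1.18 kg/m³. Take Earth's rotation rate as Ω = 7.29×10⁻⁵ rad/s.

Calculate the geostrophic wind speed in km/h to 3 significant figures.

342 km/h

Coriolis parameter at 19°S:
f = 2Ω sin φ = 2 × 7.29×10⁻⁵ × sin 19° = 4.75×10⁻⁵ s⁻¹
Pressure gradient: |∂P/∂n| = 1400 Pa / 263000 m = 5.32×10⁻³ Pa/m
Geostrophic balance (pressure-gradient force = Coriolis force):
V_g = (1/(fρ)) |∂P/∂n| = 5.32×10⁻³ / (4.75×10⁻⁵ × 1.18) = 95.0 m/s
Converting: 95.0 m/s × 3.6 = 342 km/h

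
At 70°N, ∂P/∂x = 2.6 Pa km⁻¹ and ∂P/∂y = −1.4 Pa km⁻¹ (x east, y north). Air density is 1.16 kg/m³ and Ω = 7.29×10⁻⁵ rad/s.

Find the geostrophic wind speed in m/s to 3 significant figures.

Coriolis parameter at 70°N:
f = 2Ω sin φ = 2 × 7.29×10⁻⁵ × sin 70° = 1.37×10⁻⁴ s⁻¹
Component geostrophic relations (x east, y north):
u_g = −(1/(fρ)) ∂P/∂y,  v_g = (1/(fρ)) ∂P/∂x
u_g = −(−1.4×10⁻³)/(1.37×10⁻⁴ × 1.16) = 8.81 m/s;  v_g = (2.6×10⁻³)/(1.37×10⁻⁴ × 1.16) = 16.4 m/s
|V_g| = √(u_g² + v_g²) = 18.6 m/s

18.6 m/s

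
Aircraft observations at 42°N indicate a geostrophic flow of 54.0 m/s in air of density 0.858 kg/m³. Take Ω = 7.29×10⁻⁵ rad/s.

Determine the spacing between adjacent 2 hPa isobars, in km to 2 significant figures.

Coriolis parameter at 42°N:
f = 2Ω sin φ = 2 × 7.29×10⁻⁵ × sin 42° = 9.76×10⁻⁵ s⁻¹
Geostrophic balance rearranged: |∂P/∂n| = f ρ V_g
|∂P/∂n| = 9.76×10⁻⁵ × 0.858 × 54.0 = 4.52×10⁻³ Pa/m
Isobar spacing: Δn = ΔP/|∂P/∂n| = 200 Pa / 4.52×10⁻³ Pa/m = 44247 m ≈ 44 km

44 km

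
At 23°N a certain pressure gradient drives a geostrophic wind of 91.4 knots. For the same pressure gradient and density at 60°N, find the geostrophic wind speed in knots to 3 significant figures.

41.2 knots

With the same pressure gradient and density, V_g ∝ 1/f ∝ 1/sin φ.
V₂ = V₁ · sin φ₁ / sin φ₂ = 91.4 × sin 23° / sin 60°
V₂ = 91.4 × 0.3907/0.8660 = 41.2 knots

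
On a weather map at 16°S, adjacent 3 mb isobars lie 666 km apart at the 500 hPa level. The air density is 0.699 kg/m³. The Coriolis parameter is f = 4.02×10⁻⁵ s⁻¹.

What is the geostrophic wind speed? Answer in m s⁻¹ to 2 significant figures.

16 m s⁻¹

Pressure gradient: |∂P/∂n| = 300 Pa / 666000 m = 4.50×10⁻⁴ Pa/m
Geostrophic balance (pressure-gradient force = Coriolis force):
V_g = (1/(fρ)) |∂P/∂n| = 4.50×10⁻⁴ / (4.02×10⁻⁵ × 0.699) = 16.0 m/s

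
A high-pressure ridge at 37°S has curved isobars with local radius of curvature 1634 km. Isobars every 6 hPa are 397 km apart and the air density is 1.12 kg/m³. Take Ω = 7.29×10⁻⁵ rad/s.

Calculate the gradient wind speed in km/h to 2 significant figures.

63 km/h

Coriolis parameter at 37°S:
f = 2Ω sin φ = 2 × 7.29×10⁻⁵ × sin 37° = 8.77×10⁻⁵ s⁻¹
Pressure gradient: |∂P/∂n| = 600 Pa / 397000 m = 1.51×10⁻³ Pa/m
Geostrophic speed: V_g = |∂P/∂n|/(fρ) = 1.51×10⁻³/(8.77×10⁻⁵ × 1.12) = 15.4 m/s
Around a high, pressure-gradient force acts outward with centrifugal, so Coriolis balances both:
fV = (1/ρ)|∂P/∂n| + V²/R  →  V² − fR·V + fR·V_g = 0
With fR = 8.77×10⁻⁵ × 1634×10³ m = 143 m/s:
V = [fR − √((fR)² − 4 fR V_g)]/2 = [143 − √(143² − 4×143×15.4)]/2 = 17.5 m/s
Supergeostrophic (V > V_g = 15.4 m/s), as expected around a high.
Converting: 17.5 m/s × 3.6 = 63 km/h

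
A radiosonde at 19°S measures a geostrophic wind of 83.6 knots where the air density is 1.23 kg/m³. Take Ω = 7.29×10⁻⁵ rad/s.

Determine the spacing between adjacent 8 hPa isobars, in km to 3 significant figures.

319 km

Coriolis parameter at 19°S:
f = 2Ω sin φ = 2 × 7.29×10⁻⁵ × sin 19° = 4.75×10⁻⁵ s⁻¹
Wind speed in SI: 83.6 knots = 43.0 m/s
Geostrophic balance rearranged: |∂P/∂n| = f ρ V_g
|∂P/∂n| = 4.75×10⁻⁵ × 1.23 × 43.0 = 2.51×10⁻³ Pa/m
Isobar spacing: Δn = ΔP/|∂P/∂n| = 800 Pa / 2.51×10⁻³ Pa/m = 318597 m ≈ 319 km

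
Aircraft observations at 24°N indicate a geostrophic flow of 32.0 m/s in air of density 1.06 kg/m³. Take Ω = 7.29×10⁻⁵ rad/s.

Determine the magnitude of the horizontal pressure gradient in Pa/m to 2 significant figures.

Coriolis parameter at 24°N:
f = 2Ω sin φ = 2 × 7.29×10⁻⁵ × sin 24° = 5.93×10⁻⁵ s⁻¹
Geostrophic balance rearranged: |∂P/∂n| = f ρ V_g
|∂P/∂n| = 5.93×10⁻⁵ × 1.06 × 32.0 = 2.01×10⁻³ Pa/m

2.0×10⁻³ Pa/m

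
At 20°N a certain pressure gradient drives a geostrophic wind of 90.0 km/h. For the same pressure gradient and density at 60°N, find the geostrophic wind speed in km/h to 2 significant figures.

With the same pressure gradient and density, V_g ∝ 1/f ∝ 1/sin φ.
V₂ = V₁ · sin φ₁ / sin φ₂ = 90.0 × sin 20° / sin 60°
V₂ = 90.0 × 0.3420/0.8660 = 36 km/h

36 km/h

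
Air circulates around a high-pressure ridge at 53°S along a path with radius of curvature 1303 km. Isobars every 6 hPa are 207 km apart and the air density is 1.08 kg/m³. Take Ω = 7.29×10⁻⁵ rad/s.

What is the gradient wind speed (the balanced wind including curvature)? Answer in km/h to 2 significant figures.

100 km/h

Coriolis parameter at 53°S:
f = 2Ω sin φ = 2 × 7.29×10⁻⁵ × sin 53° = 1.16×10⁻⁴ s⁻¹
Pressure gradient: |∂P/∂n| = 600 Pa / 207000 m = 2.90×10⁻³ Pa/m
Geostrophic speed: V_g = |∂P/∂n|/(fρ) = 2.90×10⁻³/(1.16×10⁻⁴ × 1.08) = 23.0 m/s
Around a high, pressure-gradient force acts outward with centrifugal, so Coriolis balances both:
fV = (1/ρ)|∂P/∂n| + V²/R  →  V² − fR·V + fR·V_g = 0
With fR = 1.16×10⁻⁴ × 1303×10³ m = 152 m/s:
V = [fR − √((fR)² − 4 fR V_g)]/2 = [152 − √(152² − 4×152×23)]/2 = 28.3 m/s
Supergeostrophic (V > V_g = 23 m/s), as expected around a high.
Converting: 28.3 m/s × 3.6 = 100 km/h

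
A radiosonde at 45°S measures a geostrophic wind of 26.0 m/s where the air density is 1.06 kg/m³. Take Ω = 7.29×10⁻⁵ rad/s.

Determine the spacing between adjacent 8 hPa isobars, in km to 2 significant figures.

280 km

Coriolis parameter at 45°S:
f = 2Ω sin φ = 2 × 7.29×10⁻⁵ × sin 45° = 1.03×10⁻⁴ s⁻¹
Geostrophic balance rearranged: |∂P/∂n| = f ρ V_g
|∂P/∂n| = 1.03×10⁻⁴ × 1.06 × 26.0 = 2.84×10⁻³ Pa/m
Isobar spacing: Δn = ΔP/|∂P/∂n| = 800 Pa / 2.84×10⁻³ Pa/m = 281558 m ≈ 280 km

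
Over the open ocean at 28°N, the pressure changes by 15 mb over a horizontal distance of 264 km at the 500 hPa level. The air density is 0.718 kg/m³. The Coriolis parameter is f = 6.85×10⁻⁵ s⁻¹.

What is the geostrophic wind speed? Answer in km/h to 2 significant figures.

Pressure gradient: |∂P/∂n| = 1500 Pa / 264000 m = 5.68×10⁻³ Pa/m
Geostrophic balance (pressure-gradient force = Coriolis force):
V_g = (1/(fρ)) |∂P/∂n| = 5.68×10⁻³ / (6.85×10⁻⁵ × 0.718) = 116 m/s
Converting: 116 m/s × 3.6 = 420 km/h

420 km/h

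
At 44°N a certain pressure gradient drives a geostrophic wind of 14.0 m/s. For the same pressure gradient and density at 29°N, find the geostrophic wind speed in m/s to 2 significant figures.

20 m/s

With the same pressure gradient and density, V_g ∝ 1/f ∝ 1/sin φ.
V₂ = V₁ · sin φ₁ / sin φ₂ = 14.0 × sin 44° / sin 29°
V₂ = 14.0 × 0.6947/0.4848 = 20 m/s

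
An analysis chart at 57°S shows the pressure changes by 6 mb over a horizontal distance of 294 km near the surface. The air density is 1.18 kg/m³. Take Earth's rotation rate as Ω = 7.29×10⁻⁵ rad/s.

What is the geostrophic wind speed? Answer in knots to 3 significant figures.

27.5 knots

Coriolis parameter at 57°S:
f = 2Ω sin φ = 2 × 7.29×10⁻⁵ × sin 57° = 1.22×10⁻⁴ s⁻¹
Pressure gradient: |∂P/∂n| = 600 Pa / 294000 m = 2.04×10⁻³ Pa/m
Geostrophic balance (pressure-gradient force = Coriolis force):
V_g = (1/(fρ)) |∂P/∂n| = 2.04×10⁻³ / (1.22×10⁻⁴ × 1.18) = 14.1 m/s
Converting: 14.1 m/s × 1.944 = 27.5 knots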